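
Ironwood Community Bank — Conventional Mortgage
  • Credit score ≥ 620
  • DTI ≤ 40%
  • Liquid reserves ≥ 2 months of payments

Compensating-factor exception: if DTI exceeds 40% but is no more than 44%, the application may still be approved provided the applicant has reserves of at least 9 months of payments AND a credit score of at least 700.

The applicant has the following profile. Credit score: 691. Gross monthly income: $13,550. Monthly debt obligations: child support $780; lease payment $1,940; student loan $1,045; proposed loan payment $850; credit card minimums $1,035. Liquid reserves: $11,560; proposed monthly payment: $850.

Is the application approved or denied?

Credit score 691 ≥ 620 (meets base)
Total debts = (780 + 1,940 + 1,045 + 850 + 1,035) = 5,650. DTI: 5,650 ÷ 13,550 = 41.7%, over the 40% base limit.
Liquid reserves cover 11,560/850 = 13.6 months — ≥ 2 required
41.7% falls in the override range (40%–44%), so the compensating-factor test applies.
Override check — reserves: 13.6 mo (ok); score: 691 (below 700).
Compensating-factor requirement not fully met.

Denied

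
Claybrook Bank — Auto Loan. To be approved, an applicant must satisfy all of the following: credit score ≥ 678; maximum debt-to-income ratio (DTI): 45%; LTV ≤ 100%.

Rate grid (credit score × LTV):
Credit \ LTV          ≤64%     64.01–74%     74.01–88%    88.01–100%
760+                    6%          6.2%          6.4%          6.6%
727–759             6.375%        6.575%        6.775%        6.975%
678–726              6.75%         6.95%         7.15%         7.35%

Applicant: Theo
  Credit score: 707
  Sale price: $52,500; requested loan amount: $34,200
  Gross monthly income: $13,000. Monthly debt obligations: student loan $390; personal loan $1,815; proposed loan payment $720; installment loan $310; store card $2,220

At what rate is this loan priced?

Credit score 707 ≥ 678; Total monthly debts = (390 + 1,815 + 720 + 310 + 2,220) = 5,455. Debt-to-income = 5,455/13,000 = 42% — meets 45% limit
LTV = 34,200/52,500 = 65.1% ≤ 100%
Score 707 is in the 678–726 band; LTV 65.1% is in the 64.01–74% band → 6.95%.

6.95%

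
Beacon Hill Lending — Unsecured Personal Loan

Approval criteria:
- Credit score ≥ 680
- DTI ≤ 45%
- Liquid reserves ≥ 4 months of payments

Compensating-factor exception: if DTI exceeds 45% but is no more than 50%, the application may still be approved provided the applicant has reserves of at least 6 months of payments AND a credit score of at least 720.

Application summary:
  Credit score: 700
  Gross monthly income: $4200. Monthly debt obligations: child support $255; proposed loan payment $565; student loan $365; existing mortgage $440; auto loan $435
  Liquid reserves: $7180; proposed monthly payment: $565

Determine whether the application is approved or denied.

Credit score 700 ≥ 680 (meets base)
Total debts = (255 + 565 + 365 + 440 + 435) = 2,060. DTI: 2,060 ÷ 4,200 = 49%, over the 45% base limit.
Liquid reserves cover 7,180/565 = 12.7 months — ≥ 4 required
49% falls in the override range (45%–50%), so the compensating-factor test applies.
Reserves 12.7 ≥ 6 months; credit score 700 < 720.
Compensating-factor requirement not fully met.

Denied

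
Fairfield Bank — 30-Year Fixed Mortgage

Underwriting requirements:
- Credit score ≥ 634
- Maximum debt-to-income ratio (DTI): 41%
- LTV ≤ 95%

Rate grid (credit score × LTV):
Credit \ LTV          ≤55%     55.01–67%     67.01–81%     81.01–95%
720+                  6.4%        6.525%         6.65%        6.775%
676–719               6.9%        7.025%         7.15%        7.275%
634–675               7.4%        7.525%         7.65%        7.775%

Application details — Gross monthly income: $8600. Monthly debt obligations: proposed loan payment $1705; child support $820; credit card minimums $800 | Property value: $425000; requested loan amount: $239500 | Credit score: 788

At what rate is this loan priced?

6.525%

Credit score 788 ≥ 634; Total monthly debts = (1,705 + 820 + 800) = 3,325. DTI: 3,325 ÷ 8,600 = 38.7%, within the 41% cap
Loan-to-value = 239,500/425,000 = 56.4% — pass (95% max)
Credit 788 → row 720+; LTV 56.4% → column 55.01–67%. Grid cell → 6.525%.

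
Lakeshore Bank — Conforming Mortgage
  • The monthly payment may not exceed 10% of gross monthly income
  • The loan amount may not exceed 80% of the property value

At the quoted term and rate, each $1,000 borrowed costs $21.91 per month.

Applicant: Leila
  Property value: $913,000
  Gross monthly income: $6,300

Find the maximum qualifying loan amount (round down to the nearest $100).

Payment cap: 10% × $6,300 = $630/month.
At $21.91 per $1,000, that supports 630/21.91 × 1,000 ≈ $28,753 → $28,700.
LTV cap: 80% × $913,000 = $730,400 → $730,400.
Binding constraint: payment-to-income.

$28,700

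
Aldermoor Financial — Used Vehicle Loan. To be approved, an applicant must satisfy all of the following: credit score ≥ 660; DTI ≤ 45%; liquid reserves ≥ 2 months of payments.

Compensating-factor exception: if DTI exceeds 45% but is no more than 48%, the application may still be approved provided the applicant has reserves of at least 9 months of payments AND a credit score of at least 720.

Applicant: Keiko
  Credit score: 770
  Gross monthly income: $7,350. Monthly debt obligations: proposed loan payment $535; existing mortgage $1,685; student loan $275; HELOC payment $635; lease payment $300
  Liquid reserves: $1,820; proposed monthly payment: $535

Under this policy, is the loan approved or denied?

Denied

Credit score 770 ≥ 660 (meets base)
Total debts = (535 + 1,685 + 275 + 635 + 300) = 3,430. DTI: 3,430 ÷ 7,350 = 46.7%, over the 45% base limit.
Reserves = 1,820/535 = 3.4 months ≥ 2
DTI 46.7% is within the 45%–48% exception band; checking compensating factors.
Override check — reserves: 3.4 mo (short of 9); score: 770 (ok).
Override conditions not both satisfied; exception does not apply.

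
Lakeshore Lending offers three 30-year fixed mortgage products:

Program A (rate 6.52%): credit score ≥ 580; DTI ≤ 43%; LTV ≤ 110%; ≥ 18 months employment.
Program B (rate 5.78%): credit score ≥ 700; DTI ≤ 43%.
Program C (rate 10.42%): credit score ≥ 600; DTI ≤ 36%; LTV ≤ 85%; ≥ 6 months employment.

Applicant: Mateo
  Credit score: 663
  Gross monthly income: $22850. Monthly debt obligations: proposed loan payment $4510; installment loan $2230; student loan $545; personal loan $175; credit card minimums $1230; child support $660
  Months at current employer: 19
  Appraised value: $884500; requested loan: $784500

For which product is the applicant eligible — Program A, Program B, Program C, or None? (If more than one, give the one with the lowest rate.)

Total debts = (4,510 + 2,230 + 545 + 175 + 1,230 + 660) = 9,350; DTI = 9,350/22,850 = 40.9%.
LTV = 784,500/884,500 = 88.7%.
Program A: score 663 ≥ 580; DTI 40.9% ≤ 43%; LTV 88.7% ≤ 110%; employment 19 ≥ 18 mo → qualifies.
Program B: score 663 < 700; DTI 40.9% ≤ 43% → does not qualify.
Program C: score 663 ≥ 600; DTI 40.9% > 36%; LTV 88.7% > 85%; employment 19 ≥ 6 mo → does not qualify.

Program A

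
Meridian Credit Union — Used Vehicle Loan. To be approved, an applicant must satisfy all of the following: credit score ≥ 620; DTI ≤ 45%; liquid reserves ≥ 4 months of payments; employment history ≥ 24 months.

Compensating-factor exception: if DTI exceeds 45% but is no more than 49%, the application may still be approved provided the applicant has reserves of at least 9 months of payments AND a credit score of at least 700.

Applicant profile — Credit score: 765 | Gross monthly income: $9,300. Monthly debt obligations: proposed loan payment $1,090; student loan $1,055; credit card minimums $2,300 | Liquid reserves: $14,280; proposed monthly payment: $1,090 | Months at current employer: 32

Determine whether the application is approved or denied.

Approved

Credit score 765 ≥ 620 (meets base)
Total debts = (1,090 + 1,055 + 2,300) = 4,445. DTI = 4,445/9,300 = 47.8% > 45% — standard DTI limit exceeded.
Liquid reserves cover 14,280/1,090 = 13.1 months — ≥ 4 required
Employment 32 ≥ 24 months
47.8% falls in the override range (45%–49%), so the compensating-factor test applies.
Reserves 13.1 ≥ 9 months; credit score 765 ≥ 700.
Both compensating conditions met → exception applies.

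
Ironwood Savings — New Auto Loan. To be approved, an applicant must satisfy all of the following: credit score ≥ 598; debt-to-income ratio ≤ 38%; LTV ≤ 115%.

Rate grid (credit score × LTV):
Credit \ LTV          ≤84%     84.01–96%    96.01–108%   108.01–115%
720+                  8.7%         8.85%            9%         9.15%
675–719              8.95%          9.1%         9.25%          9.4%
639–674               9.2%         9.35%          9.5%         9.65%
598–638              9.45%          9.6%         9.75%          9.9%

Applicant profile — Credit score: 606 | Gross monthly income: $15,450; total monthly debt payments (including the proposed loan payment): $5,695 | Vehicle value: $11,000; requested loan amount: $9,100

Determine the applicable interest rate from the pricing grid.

Credit score 606 ≥ 598; Debt-to-income = 5,695/15,450 = 36.9% — meets 38% limit
Loan-to-value = 9,100/11,000 = 82.7% — pass (115% max)
Credit 606 → row 598–638; LTV 82.7% → column ≤84%. Grid cell → 9.45%.

9.45%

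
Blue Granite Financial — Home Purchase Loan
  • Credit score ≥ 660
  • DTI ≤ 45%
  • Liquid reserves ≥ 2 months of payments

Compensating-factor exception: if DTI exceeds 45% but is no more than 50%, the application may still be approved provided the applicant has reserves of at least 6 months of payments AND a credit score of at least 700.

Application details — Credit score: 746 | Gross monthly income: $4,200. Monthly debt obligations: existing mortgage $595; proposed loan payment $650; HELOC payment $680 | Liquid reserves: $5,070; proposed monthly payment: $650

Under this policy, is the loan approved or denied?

Approved

Credit score 746 ≥ 660 (meets base)
Total debts = (595 + 650 + 680) = 1,925. DTI = 1,925/4,200 = 45.8% > 45% — standard DTI limit exceeded.
Reserves: 5,070 ÷ 650 = 7.8 months (meets 2-month minimum)
45.8% falls in the override range (45%–50%), so the compensating-factor test applies.
Reserves 7.8 ≥ 6 months; credit score 746 ≥ 700.
Both compensating conditions met → exception applies.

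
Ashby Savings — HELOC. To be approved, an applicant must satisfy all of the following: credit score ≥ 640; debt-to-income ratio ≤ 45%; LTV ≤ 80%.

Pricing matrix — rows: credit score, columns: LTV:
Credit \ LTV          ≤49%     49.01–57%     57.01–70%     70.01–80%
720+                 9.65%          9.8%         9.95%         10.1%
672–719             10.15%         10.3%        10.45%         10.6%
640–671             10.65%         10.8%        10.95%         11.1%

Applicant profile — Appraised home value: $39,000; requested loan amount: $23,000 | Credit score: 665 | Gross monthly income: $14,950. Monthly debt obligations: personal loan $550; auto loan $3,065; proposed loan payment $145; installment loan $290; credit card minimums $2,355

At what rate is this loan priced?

10.95%

Credit score 665 ≥ 640; Total monthly debts = (550 + 3,065 + 145 + 290 + 2,355) = 6,405. DTI: 6,405 ÷ 14,950 = 42.8%, within the 45% cap
LTV: 23,000 ÷ 39,000 = 59%, within 80% cap
Credit 665 → row 640–671; LTV 59% → column 57.01–70%. Grid cell → 10.95%.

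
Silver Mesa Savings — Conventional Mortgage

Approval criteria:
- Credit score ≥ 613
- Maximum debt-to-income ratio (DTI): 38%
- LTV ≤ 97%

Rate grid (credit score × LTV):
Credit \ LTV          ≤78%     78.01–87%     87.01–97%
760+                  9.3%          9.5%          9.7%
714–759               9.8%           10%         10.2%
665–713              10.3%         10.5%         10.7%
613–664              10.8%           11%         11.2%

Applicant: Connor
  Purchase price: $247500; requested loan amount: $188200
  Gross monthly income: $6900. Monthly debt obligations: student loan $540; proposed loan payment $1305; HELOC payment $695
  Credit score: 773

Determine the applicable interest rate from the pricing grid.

9.3%

Credit score 773 ≥ 613; Total monthly debts = (540 + 1,305 + 695) = 2,540. Debt-to-income = 2,540/6,900 = 36.8% — meets 38% limit
LTV: 188,200 ÷ 247,500 = 76%, within 97% cap
Row: 773 falls in 760+. Column: 76% falls in ≤78%. Rate = 9.3%.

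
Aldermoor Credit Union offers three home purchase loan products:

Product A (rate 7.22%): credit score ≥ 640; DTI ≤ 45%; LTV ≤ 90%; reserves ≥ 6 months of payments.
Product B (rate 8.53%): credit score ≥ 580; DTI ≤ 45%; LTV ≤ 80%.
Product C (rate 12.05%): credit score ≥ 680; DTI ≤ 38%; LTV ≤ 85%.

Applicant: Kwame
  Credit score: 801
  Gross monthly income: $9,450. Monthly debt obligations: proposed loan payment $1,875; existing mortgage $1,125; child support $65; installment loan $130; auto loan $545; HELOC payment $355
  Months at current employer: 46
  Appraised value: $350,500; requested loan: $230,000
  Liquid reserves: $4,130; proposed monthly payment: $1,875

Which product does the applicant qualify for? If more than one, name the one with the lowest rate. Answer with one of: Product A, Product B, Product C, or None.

Total debts = (1,875 + 1,125 + 65 + 130 + 545 + 355) = 4,095; DTI = 4,095/9,450 = 43.3%.
LTV = 230,000/350,500 = 65.6%.
Reserves = 4,130/1,875 = 2.2 months.
Product A: score 801 ≥ 640; DTI 43.3% ≤ 45%; LTV 65.6% ≤ 90%; reserves 2.2 < 6 mo → does not qualify.
Product B: score 801 ≥ 580; DTI 43.3% ≤ 45%; LTV 65.6% ≤ 80% → qualifies.
Product C: score 801 ≥ 680; DTI 43.3% > 38%; LTV 65.6% ≤ 85% → does not qualify.

Product B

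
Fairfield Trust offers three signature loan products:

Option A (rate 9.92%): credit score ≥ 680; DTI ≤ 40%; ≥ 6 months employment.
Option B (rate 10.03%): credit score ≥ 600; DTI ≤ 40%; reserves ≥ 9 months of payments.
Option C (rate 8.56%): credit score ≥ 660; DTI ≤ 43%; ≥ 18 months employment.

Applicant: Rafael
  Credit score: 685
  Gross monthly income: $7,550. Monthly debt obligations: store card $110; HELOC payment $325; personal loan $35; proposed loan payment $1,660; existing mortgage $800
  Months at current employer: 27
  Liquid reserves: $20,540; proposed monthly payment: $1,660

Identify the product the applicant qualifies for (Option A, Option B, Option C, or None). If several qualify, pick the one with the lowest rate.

Option C

Total debts = (110 + 325 + 35 + 1,660 + 800) = 2,930; DTI = 2,930/7,550 = 38.8%.
Reserves = 20,540/1,660 = 12.4 months.
Option A: score 685 ≥ 680; DTI 38.8% ≤ 40%; employment 27 ≥ 6 mo → qualifies.
Option B: score 685 ≥ 600; DTI 38.8% ≤ 40%; reserves 12.4 ≥ 9 mo → qualifies.
Option C: score 685 ≥ 660; DTI 38.8% ≤ 43%; employment 27 ≥ 18 mo → qualifies.
Qualifying: Option A, Option B, Option C. Lowest rate is 8.56% → Option C.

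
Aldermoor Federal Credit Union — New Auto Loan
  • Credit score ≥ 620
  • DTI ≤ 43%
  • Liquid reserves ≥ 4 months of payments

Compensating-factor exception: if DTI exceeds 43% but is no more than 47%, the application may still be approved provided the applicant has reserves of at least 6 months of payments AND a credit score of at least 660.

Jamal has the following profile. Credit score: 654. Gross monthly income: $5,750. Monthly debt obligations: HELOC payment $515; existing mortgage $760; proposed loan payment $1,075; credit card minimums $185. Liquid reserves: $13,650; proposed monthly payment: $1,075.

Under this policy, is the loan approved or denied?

Denied

Credit score 654 ≥ 620 (meets base)
Total debts = (515 + 760 + 1,075 + 185) = 2,535. DTI: 2,535 ÷ 5,750 = 44.1%, over the 43% base limit.
Reserves: 13,650 ÷ 1,075 = 12.7 months (meets 4-month minimum)
44.1% falls in the override range (43%–47%), so the compensating-factor test applies.
Reserves 12.7 ≥ 6 months; credit score 654 < 660.
Override conditions not both satisfied; exception does not apply.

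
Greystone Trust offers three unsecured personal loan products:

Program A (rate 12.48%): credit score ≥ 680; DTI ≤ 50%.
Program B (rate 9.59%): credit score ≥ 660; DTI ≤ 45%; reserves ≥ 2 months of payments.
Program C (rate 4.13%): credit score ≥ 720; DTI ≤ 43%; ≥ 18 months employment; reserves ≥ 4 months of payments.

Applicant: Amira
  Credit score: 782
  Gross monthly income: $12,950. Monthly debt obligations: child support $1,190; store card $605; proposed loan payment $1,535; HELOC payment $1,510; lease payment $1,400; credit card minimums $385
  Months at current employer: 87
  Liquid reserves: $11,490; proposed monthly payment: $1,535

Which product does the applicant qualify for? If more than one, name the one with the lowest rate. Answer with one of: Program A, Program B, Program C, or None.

None

Total debts = (1,190 + 605 + 1,535 + 1,510 + 1,400 + 385) = 6,625; DTI = 6,625/12,950 = 51.2%.
Reserves = 11,490/1,535 = 7.5 months.
Program A: score 782 ≥ 680; DTI 51.2% > 50% → does not qualify.
Program B: score 782 ≥ 660; DTI 51.2% > 45%; reserves 7.5 ≥ 2 mo → does not qualify.
Program C: score 782 ≥ 720; DTI 51.2% > 43%; employment 87 ≥ 18 mo; reserves 7.5 ≥ 4 mo → does not qualify.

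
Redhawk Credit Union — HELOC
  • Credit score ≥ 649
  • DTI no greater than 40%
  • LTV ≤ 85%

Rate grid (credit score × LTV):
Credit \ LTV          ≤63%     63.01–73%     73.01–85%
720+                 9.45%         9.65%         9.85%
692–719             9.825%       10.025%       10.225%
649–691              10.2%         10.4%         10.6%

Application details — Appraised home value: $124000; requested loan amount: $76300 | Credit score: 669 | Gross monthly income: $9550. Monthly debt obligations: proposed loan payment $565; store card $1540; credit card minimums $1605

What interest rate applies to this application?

10.2%

Credit score 669 ≥ 649; Total monthly debts = (565 + 1,540 + 1,605) = 3,710. DTI: 3,710 ÷ 9,550 = 38.8%, within the 40% cap
LTV = 76,300/124,000 = 61.5% ≤ 85%
Credit 669 → row 649–691; LTV 61.5% → column ≤63%. Grid cell → 10.2%.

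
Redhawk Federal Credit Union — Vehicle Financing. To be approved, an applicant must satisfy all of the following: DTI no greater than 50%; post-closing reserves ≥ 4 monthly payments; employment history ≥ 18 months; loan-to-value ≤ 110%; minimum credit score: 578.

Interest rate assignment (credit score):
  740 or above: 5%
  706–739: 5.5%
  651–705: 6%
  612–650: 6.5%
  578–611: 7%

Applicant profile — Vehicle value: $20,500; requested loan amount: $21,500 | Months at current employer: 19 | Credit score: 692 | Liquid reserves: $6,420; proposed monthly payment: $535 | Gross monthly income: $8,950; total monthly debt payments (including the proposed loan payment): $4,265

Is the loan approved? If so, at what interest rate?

Approved at 6%

Credit score 692 ≥ 578 (meets minimum)
Loan-to-value = 21,500/20,500 = 104.9% — pass (110% max)
Employment 19 ≥ 18 months
Reserves = 6,420/535 = 12.0 months ≥ 4
DTI = 4,265/8,950 = 47.7% ≤ 50%
All requirements met. Score 692 falls in the 651–705 tier → 6%.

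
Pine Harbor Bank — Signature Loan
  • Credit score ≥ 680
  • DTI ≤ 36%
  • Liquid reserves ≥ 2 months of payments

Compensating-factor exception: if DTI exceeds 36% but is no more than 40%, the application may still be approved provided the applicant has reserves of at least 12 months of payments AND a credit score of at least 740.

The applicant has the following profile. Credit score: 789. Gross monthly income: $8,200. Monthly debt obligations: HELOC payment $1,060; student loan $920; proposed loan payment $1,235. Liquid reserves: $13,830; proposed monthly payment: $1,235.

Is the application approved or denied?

Credit score 789 ≥ 680 (meets base)
Total debts = (1,060 + 920 + 1,235) = 3,215. DTI: 3,215 ÷ 8,200 = 39.2%, over the 36% base limit.
Reserves = 13,830/1,235 = 11.2 months ≥ 2
DTI 39.2% is within the 36%–40% exception band; checking compensating factors.
Override check — reserves: 11.2 mo (short of 12); score: 789 (ok).
Override conditions not both satisfied; exception does not apply.

Denied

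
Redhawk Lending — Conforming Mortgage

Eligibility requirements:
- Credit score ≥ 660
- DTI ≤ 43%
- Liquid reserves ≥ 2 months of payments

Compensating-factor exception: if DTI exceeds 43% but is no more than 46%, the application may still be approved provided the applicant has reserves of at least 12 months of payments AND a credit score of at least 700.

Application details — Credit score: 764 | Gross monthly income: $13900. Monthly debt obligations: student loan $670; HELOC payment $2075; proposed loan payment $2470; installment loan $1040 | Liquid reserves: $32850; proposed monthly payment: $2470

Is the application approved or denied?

Credit score 764 ≥ 660 (meets base)
Total debts = (670 + 2,075 + 2,470 + 1,040) = 6,255. DTI = 6,255/13,900 = 45% > 43% — standard DTI limit exceeded.
Liquid reserves cover 32,850/2,470 = 13.3 months — ≥ 2 required
45% falls in the override range (43%–46%), so the compensating-factor test applies.
Override check — reserves: 13.3 mo (ok); score: 764 (ok).
Both override conditions satisfied; DTI exception granted.

Approved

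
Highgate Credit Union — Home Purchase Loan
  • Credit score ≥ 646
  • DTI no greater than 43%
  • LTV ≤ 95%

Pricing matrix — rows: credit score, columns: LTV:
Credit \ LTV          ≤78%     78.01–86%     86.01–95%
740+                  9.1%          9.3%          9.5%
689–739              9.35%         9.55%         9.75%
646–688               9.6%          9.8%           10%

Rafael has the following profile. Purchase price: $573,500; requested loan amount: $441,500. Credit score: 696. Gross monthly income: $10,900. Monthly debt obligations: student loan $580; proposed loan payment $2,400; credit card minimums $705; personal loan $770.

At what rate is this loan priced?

Credit score 696 ≥ 646; Total monthly debts = (580 + 2,400 + 705 + 770) = 4,455. Debt-to-income = 4,455/10,900 = 40.9% — meets 43% limit
LTV = 441,500/573,500 = 77% ≤ 95%
Score 696 is in the 689–739 band; LTV 77% is in the ≤78% band → 9.35%.

9.35%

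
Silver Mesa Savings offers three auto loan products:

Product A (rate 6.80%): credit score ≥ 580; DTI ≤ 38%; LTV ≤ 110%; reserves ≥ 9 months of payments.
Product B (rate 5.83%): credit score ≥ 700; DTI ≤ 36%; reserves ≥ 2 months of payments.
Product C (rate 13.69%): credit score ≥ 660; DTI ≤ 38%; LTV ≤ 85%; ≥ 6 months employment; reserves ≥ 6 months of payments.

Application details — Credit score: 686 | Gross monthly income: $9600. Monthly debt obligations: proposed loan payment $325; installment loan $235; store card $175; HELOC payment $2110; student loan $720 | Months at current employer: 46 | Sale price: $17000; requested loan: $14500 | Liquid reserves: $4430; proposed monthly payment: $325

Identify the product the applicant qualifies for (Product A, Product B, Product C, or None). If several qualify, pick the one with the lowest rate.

Total debts = (325 + 235 + 175 + 2,110 + 720) = 3,565; DTI = 3,565/9,600 = 37.1%.
LTV = 14,500/17,000 = 85.3%.
Reserves = 4,430/325 = 13.6 months.
Product A: score 686 ≥ 580; DTI 37.1% ≤ 38%; LTV 85.3% ≤ 110%; reserves 13.6 ≥ 9 mo → qualifies.
Product B: score 686 < 700; DTI 37.1% > 36%; reserves 13.6 ≥ 2 mo → does not qualify.
Product C: score 686 ≥ 660; DTI 37.1% ≤ 38%; LTV 85.3% > 85%; employment 46 ≥ 6 mo; reserves 13.6 ≥ 6 mo → does not qualify.

Product A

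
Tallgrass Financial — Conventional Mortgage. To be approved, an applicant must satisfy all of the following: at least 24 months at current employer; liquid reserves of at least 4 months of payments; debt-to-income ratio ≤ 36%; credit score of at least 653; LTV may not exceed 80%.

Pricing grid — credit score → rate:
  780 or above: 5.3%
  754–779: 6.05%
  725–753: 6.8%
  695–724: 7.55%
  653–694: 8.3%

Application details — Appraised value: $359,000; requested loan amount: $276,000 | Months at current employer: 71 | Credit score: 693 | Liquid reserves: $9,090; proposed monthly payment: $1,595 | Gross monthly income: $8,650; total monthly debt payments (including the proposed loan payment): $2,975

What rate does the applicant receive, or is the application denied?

Credit score 693 ≥ 653 (meets minimum)
Loan-to-value = 276,000/359,000 = 76.9% — pass (80% max)
Employment 71 ≥ 24 months
Reserves: 9,090 ÷ 1,595 = 5.7 months (meets 4-month minimum)
DTI = 2,975/8,650 = 34.4% ≤ 36%
All requirements met. Score 693 falls in the 653–694 tier → 8.3%.

Approved at 8.3%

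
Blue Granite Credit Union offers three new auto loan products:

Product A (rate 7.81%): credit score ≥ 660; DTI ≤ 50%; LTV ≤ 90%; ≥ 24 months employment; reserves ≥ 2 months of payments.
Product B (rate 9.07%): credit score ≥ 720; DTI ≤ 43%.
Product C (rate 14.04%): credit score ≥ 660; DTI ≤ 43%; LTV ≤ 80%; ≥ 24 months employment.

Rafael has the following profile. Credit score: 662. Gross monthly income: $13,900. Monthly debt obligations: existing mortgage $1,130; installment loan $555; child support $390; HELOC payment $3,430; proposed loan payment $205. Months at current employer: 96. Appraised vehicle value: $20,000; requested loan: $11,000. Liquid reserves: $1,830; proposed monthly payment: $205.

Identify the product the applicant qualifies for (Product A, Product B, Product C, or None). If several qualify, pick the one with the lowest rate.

Total debts = (1,130 + 555 + 390 + 3,430 + 205) = 5,710; DTI = 5,710/13,900 = 41.1%.
LTV = 11,000/20,000 = 55%.
Reserves = 1,830/205 = 8.9 months.
Product A: score 662 ≥ 660; DTI 41.1% ≤ 50%; LTV 55% ≤ 90%; employment 96 ≥ 24 mo; reserves 8.9 ≥ 2 mo → qualifies.
Product B: score 662 < 720; DTI 41.1% ≤ 43% → does not qualify.
Product C: score 662 ≥ 660; DTI 41.1% ≤ 43%; LTV 55% ≤ 80%; employment 96 ≥ 24 mo → qualifies.
Qualifying: Product A, Product C. Lowest rate is 7.81% → Product A.

Product A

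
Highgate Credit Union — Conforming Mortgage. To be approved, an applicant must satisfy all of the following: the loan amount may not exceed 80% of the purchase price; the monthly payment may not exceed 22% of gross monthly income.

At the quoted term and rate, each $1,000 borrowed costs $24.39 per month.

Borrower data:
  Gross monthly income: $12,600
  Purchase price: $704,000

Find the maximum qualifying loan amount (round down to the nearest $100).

Payment cap: 22% × $12,600 = $2,772/month.
At $24.39 per $1,000, that supports 2,772/24.39 × 1,000 ≈ $113,653 → $113,600.
LTV cap: 80% × $704,000 = $563,200 → $563,200.
Binding constraint: payment-to-income.

$113,600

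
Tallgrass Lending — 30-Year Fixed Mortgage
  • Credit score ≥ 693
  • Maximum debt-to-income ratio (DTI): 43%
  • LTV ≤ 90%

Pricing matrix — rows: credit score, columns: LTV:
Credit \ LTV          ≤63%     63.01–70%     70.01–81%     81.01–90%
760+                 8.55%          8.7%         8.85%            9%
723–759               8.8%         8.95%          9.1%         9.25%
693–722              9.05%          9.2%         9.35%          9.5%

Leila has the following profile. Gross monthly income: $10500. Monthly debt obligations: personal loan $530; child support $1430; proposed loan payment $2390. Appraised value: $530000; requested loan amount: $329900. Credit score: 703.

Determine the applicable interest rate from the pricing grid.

Credit score 703 ≥ 693; Total monthly debts = (530 + 1,430 + 2,390) = 4,350. Debt-to-income = 4,350/10,500 = 41.4% — meets 43% limit
LTV: 329,900 ÷ 530,000 = 62.2%, within 90% cap
Score 703 is in the 693–722 band; LTV 62.2% is in the ≤63% band → 9.05%.

9.05%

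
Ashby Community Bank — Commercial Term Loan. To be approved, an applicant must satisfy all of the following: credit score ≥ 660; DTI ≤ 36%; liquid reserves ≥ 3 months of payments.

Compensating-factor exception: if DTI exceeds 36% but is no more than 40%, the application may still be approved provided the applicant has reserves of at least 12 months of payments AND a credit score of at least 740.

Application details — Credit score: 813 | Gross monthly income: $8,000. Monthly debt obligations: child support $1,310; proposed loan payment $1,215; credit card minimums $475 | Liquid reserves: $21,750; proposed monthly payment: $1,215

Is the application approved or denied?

Credit score 813 ≥ 660 (meets base)
Total debts = (1,310 + 1,215 + 475) = 3,000. DTI = 3,000/8,000 = 37.5% > 36% — standard DTI limit exceeded.
Liquid reserves cover 21,750/1,215 = 17.9 months — ≥ 3 required
37.5% falls in the override range (36%–40%), so the compensating-factor test applies.
Override check — reserves: 17.9 mo (ok); score: 813 (ok).
Both compensating conditions met → exception applies.

Approved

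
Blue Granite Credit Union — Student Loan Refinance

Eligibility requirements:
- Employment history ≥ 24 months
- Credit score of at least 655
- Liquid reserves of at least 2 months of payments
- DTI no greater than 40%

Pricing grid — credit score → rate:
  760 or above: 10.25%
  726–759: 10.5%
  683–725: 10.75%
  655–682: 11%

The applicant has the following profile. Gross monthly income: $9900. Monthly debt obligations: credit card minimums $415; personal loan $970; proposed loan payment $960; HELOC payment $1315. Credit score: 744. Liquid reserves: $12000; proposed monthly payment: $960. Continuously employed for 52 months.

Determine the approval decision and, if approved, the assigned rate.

Credit score 744 ≥ 655 (meets minimum)
Total monthly debts = (415 + 970 + 960 + 1,315) = 3,660. DTI: 3,660 ÷ 9,900 = 37%, within the 40% cap
Employment 52 ≥ 24 months
Reserves: 12,000 ÷ 960 = 12.5 months (meets 2-month minimum)
All requirements met. Score 744 falls in the 726–759 tier → 10.5%.

Approved at 10.5%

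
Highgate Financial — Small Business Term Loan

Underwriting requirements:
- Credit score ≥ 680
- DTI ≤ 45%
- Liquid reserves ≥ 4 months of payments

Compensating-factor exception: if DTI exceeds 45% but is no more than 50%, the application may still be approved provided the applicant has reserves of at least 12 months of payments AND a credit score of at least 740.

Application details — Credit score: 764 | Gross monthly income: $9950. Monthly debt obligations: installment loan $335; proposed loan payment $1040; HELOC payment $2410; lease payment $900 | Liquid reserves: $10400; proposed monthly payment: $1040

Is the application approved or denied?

Credit score 764 ≥ 680 (meets base)
Total debts = (335 + 1,040 + 2,410 + 900) = 4,685. DTI: 4,685 ÷ 9,950 = 47.1%, over the 45% base limit.
Liquid reserves cover 10,400/1,040 = 10.0 months — ≥ 4 required
DTI 47.1% is within the 45%–50% exception band; checking compensating factors.
Reserves 10.0 < 12 months; credit score 764 ≥ 740.
Compensating-factor requirement not fully met.

Denied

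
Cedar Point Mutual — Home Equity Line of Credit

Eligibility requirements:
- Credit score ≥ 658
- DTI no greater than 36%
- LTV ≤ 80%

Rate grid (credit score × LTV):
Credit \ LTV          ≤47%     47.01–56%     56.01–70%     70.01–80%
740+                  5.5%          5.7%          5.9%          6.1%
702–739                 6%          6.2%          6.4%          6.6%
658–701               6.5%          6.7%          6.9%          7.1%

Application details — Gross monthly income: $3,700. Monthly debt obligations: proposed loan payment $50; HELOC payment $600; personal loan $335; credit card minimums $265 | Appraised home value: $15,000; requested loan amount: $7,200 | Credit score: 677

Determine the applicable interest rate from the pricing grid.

Credit score 677 ≥ 658; Total monthly debts = (50 + 600 + 335 + 265) = 1,250. DTI = 1,250/3,700 = 33.8% ≤ 36%
LTV = 7,200/15,000 = 48% ≤ 80%
Credit 677 → row 658–701; LTV 48% → column 47.01–56%. Grid cell → 6.7%.

6.7%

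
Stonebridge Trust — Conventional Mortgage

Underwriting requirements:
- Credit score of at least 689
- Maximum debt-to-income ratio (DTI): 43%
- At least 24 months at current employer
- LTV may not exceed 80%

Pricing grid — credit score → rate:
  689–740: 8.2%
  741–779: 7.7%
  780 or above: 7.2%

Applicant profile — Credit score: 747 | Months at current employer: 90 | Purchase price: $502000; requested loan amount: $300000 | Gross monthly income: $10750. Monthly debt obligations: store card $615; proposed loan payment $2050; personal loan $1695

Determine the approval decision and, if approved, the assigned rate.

Approved at 7.7%

Credit score 747 ≥ 689 (meets minimum)
Employment 90 ≥ 24 months
Total monthly debts = (615 + 2,050 + 1,695) = 4,360. DTI: 4,360 ÷ 10,750 = 40.6%, within the 43% cap
Loan-to-value = 300,000/502,000 = 59.8% — pass (80% max)
All requirements met. Score 747 falls in the 741–779 tier → 7.7%.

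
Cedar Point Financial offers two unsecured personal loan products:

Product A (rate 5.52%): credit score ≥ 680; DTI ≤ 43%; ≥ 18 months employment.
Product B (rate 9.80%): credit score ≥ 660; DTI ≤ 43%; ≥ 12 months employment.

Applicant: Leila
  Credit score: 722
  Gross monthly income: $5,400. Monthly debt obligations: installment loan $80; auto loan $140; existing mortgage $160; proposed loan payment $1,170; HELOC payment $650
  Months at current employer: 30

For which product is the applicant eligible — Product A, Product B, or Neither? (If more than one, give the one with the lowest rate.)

Total debts = (80 + 140 + 160 + 1,170 + 650) = 2,200; DTI = 2,200/5,400 = 40.7%.
Product A: score 722 ≥ 680; DTI 40.7% ≤ 43%; employment 30 ≥ 18 mo → qualifies.
Product B: score 722 ≥ 660; DTI 40.7% ≤ 43%; employment 30 ≥ 12 mo → qualifies.
Qualifying: Product A, Product B. Lowest rate is 5.52% → Product A.

Product A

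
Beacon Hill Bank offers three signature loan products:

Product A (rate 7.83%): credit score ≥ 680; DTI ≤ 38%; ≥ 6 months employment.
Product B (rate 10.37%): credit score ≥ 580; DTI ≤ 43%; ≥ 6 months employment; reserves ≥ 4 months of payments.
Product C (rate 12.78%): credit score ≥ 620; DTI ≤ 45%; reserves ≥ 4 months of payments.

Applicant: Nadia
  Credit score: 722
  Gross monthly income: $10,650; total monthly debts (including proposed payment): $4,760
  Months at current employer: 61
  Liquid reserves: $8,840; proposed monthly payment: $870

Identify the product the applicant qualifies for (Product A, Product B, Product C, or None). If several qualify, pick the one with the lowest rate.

Product C

DTI = 4,760/10,650 = 44.7%.
Reserves = 8,840/870 = 10.2 months.
Product A: score 722 ≥ 680; DTI 44.7% > 38%; employment 61 ≥ 6 mo → does not qualify.
Product B: score 722 ≥ 580; DTI 44.7% > 43%; employment 61 ≥ 6 mo; reserves 10.2 ≥ 4 mo → does not qualify.
Product C: score 722 ≥ 620; DTI 44.7% ≤ 45%; reserves 10.2 ≥ 4 mo → qualifies.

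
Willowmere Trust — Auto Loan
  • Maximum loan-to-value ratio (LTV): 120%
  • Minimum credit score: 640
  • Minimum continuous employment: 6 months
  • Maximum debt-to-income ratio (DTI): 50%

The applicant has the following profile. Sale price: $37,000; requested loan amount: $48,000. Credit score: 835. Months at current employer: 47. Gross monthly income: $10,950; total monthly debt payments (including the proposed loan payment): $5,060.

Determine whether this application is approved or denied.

Denied

LTV: 48,000 ÷ 37,000 = 129.7%, exceeds 120% cap
Credit score 835 ≥ 640 (meets)
Employment 47 ≥ 6 months
Debt-to-income = 5,060/10,950 = 46.2% — meets 50% limit
Fails on LTV.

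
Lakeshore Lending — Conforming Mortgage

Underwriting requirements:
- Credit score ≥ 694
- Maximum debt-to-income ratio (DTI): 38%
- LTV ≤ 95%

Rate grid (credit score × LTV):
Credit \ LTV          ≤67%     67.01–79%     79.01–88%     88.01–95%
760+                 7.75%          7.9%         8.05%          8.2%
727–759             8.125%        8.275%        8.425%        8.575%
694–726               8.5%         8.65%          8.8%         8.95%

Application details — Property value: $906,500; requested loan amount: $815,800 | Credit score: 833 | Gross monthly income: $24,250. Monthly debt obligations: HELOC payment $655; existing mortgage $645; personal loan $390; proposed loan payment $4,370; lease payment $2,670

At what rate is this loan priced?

8.2%

Credit score 833 ≥ 694; Total monthly debts = (655 + 645 + 390 + 4,370 + 2,670) = 8,730. DTI: 8,730 ÷ 24,250 = 36%, within the 38% cap
LTV: 815,800 ÷ 906,500 = 90%, within 95% cap
Credit 833 → row 760+; LTV 90% → column 88.01–95%. Grid cell → 8.2%.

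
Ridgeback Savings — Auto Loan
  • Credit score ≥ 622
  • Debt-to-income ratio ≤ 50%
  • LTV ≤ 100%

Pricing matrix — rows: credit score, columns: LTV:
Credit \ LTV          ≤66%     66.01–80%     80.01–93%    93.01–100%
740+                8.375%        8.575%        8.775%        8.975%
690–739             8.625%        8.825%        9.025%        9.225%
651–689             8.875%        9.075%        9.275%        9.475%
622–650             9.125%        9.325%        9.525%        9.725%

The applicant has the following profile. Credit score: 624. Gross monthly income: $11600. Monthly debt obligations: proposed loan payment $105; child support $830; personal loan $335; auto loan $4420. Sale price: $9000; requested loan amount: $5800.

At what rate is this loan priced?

9.125%

Credit score 624 ≥ 622; Total monthly debts = (105 + 830 + 335 + 4,420) = 5,690. DTI: 5,690 ÷ 11,600 = 49.1%, within the 50% cap
Loan-to-value = 5,800/9,000 = 64.4% — pass (100% max)
Row: 624 falls in 622–650. Column: 64.4% falls in ≤66%. Rate = 9.125%.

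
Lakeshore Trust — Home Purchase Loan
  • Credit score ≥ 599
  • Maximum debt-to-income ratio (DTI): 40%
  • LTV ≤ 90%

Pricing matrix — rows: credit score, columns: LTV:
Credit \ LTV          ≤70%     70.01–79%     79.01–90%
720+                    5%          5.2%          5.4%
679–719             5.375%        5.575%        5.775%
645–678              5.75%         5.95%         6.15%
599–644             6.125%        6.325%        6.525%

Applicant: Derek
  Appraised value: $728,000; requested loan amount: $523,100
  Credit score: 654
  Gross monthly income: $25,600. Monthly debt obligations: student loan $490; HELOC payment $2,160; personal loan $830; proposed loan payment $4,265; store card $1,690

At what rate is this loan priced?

5.95%

Credit score 654 ≥ 599; Total monthly debts = (490 + 2,160 + 830 + 4,265 + 1,690) = 9,435. DTI: 9,435 ÷ 25,600 = 36.9%, within the 40% cap
LTV = 523,100/728,000 = 71.9% ≤ 90%
Score 654 is in the 645–678 band; LTV 71.9% is in the 70.01–79% band → 5.95%.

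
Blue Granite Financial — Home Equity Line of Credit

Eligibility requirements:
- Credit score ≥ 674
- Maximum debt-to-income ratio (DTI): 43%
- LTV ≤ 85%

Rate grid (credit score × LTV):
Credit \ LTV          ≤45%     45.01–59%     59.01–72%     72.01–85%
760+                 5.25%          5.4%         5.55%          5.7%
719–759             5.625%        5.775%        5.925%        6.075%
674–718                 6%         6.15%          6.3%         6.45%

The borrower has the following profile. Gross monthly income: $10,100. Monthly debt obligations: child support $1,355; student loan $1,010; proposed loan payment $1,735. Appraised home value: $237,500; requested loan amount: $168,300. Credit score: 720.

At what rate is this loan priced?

5.925%

Credit score 720 ≥ 674; Total monthly debts = (1,355 + 1,010 + 1,735) = 4,100. DTI: 4,100 ÷ 10,100 = 40.6%, within the 43% cap
LTV = 168,300/237,500 = 70.9% ≤ 85%
Credit 720 → row 719–759; LTV 70.9% → column 59.01–72%. Grid cell → 5.925%.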